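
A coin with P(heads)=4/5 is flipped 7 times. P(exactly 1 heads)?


Binomial: P(X=1) = C(7,1)×p^1×(1-p)^6
= 7 × 4/5 × 1/15625 = 28/78125

P(X=1) = 28/78125 ≈ 0.04%


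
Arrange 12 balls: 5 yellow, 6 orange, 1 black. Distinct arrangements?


12!/(5!×6!×1!) = 5544

5544


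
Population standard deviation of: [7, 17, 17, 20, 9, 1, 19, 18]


Mean = 108/8 = 27/2
  (7-27/2)²=169/4
  (17-27/2)²=49/4
  (17-27/2)²=49/4
  (20-27/2)²=169/4
  (9-27/2)²=81/4
  (1-27/2)²=625/4
  (19-27/2)²=121/4
  (18-27/2)²=81/4
Σ(x-μ)² = 336
σ² = 336/8 = 42

σ = √(42) ≈ 6.4807


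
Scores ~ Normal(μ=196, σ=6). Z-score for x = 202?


z = (x - μ)/σ = (202 - 196)/6 = 1.0

z = 1.0


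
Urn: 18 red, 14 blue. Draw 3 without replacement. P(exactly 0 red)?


Hypergeometric: C(18,0)×C(14,3)/C(32,3)
= 1×364/4960 = 91/1240

P(X=0) = 91/1240 ≈ 7.34%


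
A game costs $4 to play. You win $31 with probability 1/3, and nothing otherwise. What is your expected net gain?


E[gain] = (31-4)×1/3 + (-4)×2/3
= 9 - 8/3 = 19/3

Expected net gain = $19/3 ≈ $6.33


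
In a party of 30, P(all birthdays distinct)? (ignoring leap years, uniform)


P(all different) = Π(365-i)/365 for i=0..29
= (365/365)×(364/365)×...×(336/365)
= 0.293684

P ≈ 0.2937 ≈ 29.37%


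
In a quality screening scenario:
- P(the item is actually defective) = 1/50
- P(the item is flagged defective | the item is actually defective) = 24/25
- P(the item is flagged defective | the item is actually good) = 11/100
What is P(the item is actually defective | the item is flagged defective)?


Using Bayes' theorem:
P(A|B) = P(B|A)·P(A) / P(B)

P(the item is flagged defective) = 24/25 × 1/50 + 11/100 × 49/50
= 12/625 + 539/5000 = 127/1000

P(the item is actually defective|the item is flagged defective) = (12/625) / (127/1000) = 96/635

P(the item is actually defective|the item is flagged defective) = 96/635 ≈ 15.12%


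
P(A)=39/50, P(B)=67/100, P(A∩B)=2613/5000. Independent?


P(A)×P(B) = 2613/5000
P(A∩B) = 2613/5000
Equal ✓ → Independent

Yes, independent


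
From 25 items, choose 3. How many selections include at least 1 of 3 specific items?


Complement: C(25,3) - C(22,3) = 2300 - 1540 = 760

760


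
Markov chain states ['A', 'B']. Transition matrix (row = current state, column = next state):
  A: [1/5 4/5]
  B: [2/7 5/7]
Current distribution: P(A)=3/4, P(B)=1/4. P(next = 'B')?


P(next=B) = Σᵢ P(now=i)×P(i→B)
= 3/4×4/5 + 1/4×5/7
= 3/5 + 5/28 = 109/140

P = 109/140 ≈ 0.7786


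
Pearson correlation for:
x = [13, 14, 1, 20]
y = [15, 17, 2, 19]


n=4, Σx=48, Σy=53, Σxy=815, Σx²=766, Σy²=879
r = (4×815 - 48×53)/√((4×766 - 48²)(4×879 - 53²))
= 716/√(760×707) = 716/√537320 ≈ 716/733.0211 ≈ 0.9768

r ≈ 0.9768


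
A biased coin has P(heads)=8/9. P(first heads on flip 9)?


Geometric: P(X=9) = (1-p)^(k-1)×p = (1/9)^8×8/9 = 8/387420489

P(X=9) = 8/387420489 ≈ 0.00%


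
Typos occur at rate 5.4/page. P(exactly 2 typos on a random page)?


Poisson(λ=5.4): P(X=2) = e^(-λ)×λ^k/k!
= e^(-5.4) × 5.4^2 / 2!
≈ 0.004516580943 × 29.16 / 2 ≈ 0.065852

P(X=2) ≈ 0.065852 ≈ 6.59%


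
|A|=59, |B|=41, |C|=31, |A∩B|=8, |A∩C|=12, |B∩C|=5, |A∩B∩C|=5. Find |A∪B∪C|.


|A∪B∪C| = 59+41+31-8-12-5+5 = 111

|A∪B∪C| = 111


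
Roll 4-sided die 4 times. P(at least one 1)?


P(no 1)^4 = (3/4)^4 = 81/256
P(≥1) = 1 - 81/256 = 175/256

P = 175/256 ≈ 68.36%


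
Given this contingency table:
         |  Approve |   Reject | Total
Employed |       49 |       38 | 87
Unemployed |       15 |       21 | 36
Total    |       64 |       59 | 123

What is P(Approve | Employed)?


P(Approve | Employed) = 49/(49+38) = 49/87

P(Approve|Employed) = 49/87 ≈ 56.32%


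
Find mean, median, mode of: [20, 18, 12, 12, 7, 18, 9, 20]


Sorted: [7, 9, 12, 12, 18, 18, 20, 20]
Mean = 116/8 = 29/2
Median = 15
Freq: {20: 2, 18: 2, 12: 2, 7: 1, 9: 1}
Mode: [12, 18, 20]

Mean=29/2, Median=15, Mode=[12, 18, 20]


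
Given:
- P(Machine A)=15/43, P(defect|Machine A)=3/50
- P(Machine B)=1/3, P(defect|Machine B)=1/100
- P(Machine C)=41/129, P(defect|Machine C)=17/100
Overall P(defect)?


P(B) = Σ P(B|Aᵢ)×P(Aᵢ)
  3/50×15/43 = 9/430
  1/100×1/3 = 1/300
  17/100×41/129 = 697/12900
Sum = 101/1290

P(defect) = 101/1290 ≈ 7.83%


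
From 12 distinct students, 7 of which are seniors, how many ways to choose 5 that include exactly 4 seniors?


Choose 4 of the 7 seniors and 1 of the other 5 students:
C(7,4)×C(5,1) = 35×5 = 175

175


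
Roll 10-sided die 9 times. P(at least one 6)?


P(no 6)^9 = (9/10)^9 = 387420489/1000000000
P(≥1) = 1 - 387420489/1000000000 = 612579511/1000000000

P = 612579511/1000000000 ≈ 61.26%


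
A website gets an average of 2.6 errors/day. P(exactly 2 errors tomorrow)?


Poisson(λ=2.6): P(X=2) = e^(-λ)×λ^k/k!
= e^(-2.6) × 2.6^2 / 2!
≈ 0.07427357821 × 6.76 / 2 ≈ 0.251045

P(X=2) ≈ 0.251045 ≈ 25.10%


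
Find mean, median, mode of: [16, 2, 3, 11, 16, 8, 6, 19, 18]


Sorted: [2, 3, 6, 8, 11, 16, 16, 18, 19]
Mean = 99/9 = 11
Median = 11
Freq: {16: 2, 2: 1, 3: 1, 11: 1, 8: 1, 6: 1, 19: 1, 18: 1}
Mode: [16]

Mean=11, Median=11, Mode=16


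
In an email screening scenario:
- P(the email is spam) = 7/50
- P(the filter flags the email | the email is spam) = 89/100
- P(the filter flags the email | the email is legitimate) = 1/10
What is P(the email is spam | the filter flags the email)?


Using Bayes' theorem:
P(A|B) = P(B|A)·P(A) / P(B)

P(the filter flags the email) = 89/100 × 7/50 + 1/10 × 43/50
= 623/5000 + 43/500 = 1053/5000

P(the email is spam|the filter flags the email) = (623/5000) / (1053/5000) = 623/1053

P(the email is spam|the filter flags the email) = 623/1053 ≈ 59.16%


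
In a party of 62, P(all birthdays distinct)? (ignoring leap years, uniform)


P(all different) = Π(365-i)/365 for i=0..61
= (365/365)×(364/365)×...×(304/365)
= 0.004090

P ≈ 0.0041 ≈ 0.41%


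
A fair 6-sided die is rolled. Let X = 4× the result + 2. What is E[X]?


E[die] = (1+6)/2 = 7/2
E[X] = 4×7/2 + 2 = 16

E[X] = 16


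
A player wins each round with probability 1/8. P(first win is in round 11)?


Geometric: P(X=11) = (1-p)^(k-1)×p = (7/8)^10×1/8 = 282475249/8589934592

P(X=11) = 282475249/8589934592 ≈ 3.29%


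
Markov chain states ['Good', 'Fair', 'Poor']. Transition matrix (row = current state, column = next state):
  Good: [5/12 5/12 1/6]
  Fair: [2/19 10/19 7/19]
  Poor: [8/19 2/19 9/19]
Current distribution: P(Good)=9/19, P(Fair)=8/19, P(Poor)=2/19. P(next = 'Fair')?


P(next=Fair) = Σᵢ P(now=i)×P(i→Fair)
= 9/19×5/12 + 8/19×10/19 + 2/19×2/19
= 15/76 + 80/361 + 4/361 = 621/1444

P = 621/1444 ≈ 0.4301


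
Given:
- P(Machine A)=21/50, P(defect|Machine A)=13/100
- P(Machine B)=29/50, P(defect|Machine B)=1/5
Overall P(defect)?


P(B) = Σ P(B|Aᵢ)×P(Aᵢ)
  13/100×21/50 = 273/5000
  1/5×29/50 = 29/250
Sum = 853/5000

P(defect) = 853/5000 ≈ 17.06%


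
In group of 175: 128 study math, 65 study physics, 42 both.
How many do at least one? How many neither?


|A∪B| = 128+65-42 = 151
Neither = 175-151 = 24

At least one: 151; Neither: 24


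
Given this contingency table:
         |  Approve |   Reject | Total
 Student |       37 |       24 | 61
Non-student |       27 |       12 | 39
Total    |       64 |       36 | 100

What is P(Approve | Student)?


P(Approve | Student) = 37/(37+24) = 37/61

P(Approve|Student) = 37/61 ≈ 60.66%


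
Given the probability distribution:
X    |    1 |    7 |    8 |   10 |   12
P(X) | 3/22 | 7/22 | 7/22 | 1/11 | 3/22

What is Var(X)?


E[X] = 82/11
E[X²] = 713/11
Var(X) = E[X²] - (E[X])² = 713/11 - 6724/121 = 1119/121

Var(X) = 1119/121 ≈ 9.2479


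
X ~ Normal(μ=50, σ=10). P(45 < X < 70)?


z₁=(45-50)/10=-0.5, z₂=(70-50)/10=2.0
P = Φ(2.0) - Φ(-0.5) = 0.977250 - 0.308538 = 0.668712 ≈ 0.6687

P(45 < X < 70) ≈ 0.6687


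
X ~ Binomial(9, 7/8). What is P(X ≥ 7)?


P(X ≥ 7) = Σ P(X=i) for i=7..9
P(X=7) = 7411887/33554432
P(X=8) = 51883209/134217728
P(X=9) = 40353607/134217728
Sum = 30471091/33554432

P(X ≥ 7) = 30471091/33554432 ≈ 90.81%


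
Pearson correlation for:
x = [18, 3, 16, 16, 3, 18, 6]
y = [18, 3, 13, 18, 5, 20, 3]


n=7, Σx=80, Σy=80, Σxy=1222, Σx²=1214, Σy²=1260
r = (7×1222 - 80×80)/√((7×1214 - 80²)(7×1260 - 80²))
= 2154/√(2098×2420) = 2154/√5077160 ≈ 2154/2253.2554 ≈ 0.9560

r ≈ 0.9560


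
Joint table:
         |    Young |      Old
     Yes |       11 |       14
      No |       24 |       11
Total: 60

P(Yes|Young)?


P(Yes|Young) = 11/(11+24) = 11/35

P = 11/35 ≈ 31.43%


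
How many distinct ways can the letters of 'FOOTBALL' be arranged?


Letters: 8, freq: {'F': 1, 'O': 2, 'T': 1, 'B': 1, 'A': 1, 'L': 2}
8!/(1!×2!×1!×1!×1!×2!) = 40320/4 = 10080

10080


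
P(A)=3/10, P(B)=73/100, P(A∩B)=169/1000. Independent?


P(A)×P(B) = 219/1000
P(A∩B) = 169/1000
Not equal → NOT independent

No, not independent


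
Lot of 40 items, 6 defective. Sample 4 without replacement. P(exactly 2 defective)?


Hypergeometric: C(6,2)×C(34,2)/C(40,4)
= 15×561/91390 = 1683/18278

P(X=2) = 1683/18278 ≈ 9.21%


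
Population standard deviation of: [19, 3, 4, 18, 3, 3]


Mean = 50/6 = 25/3
  (19-25/3)²=1024/9
  (3-25/3)²=256/9
  (4-25/3)²=169/9
  (18-25/3)²=841/9
  (3-25/3)²=256/9
  (3-25/3)²=256/9
Σ(x-μ)² = 934/3
σ² = (934/3)/6 = 467/9

σ = √(467/9) ≈ 7.2034


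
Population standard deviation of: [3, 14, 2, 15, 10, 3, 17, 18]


Mean = 82/8 = 41/4
  (3-41/4)²=841/16
  (14-41/4)²=225/16
  (2-41/4)²=1089/16
  (15-41/4)²=361/16
  (10-41/4)²=1/16
  (3-41/4)²=841/16
  (17-41/4)²=729/16
  (18-41/4)²=961/16
Σ(x-μ)² = 631/2
σ² = (631/2)/8 = 631/16

σ = √(631/16) ≈ 6.2799


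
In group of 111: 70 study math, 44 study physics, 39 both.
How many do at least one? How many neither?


|A∪B| = 70+44-39 = 75
Neither = 111-75 = 36

At least one: 75; Neither: 36


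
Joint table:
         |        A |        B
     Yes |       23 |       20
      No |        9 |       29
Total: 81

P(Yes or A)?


P(Yes∨A) = P(Yes) + P(A) - P(Yes∧A)
= (43 + 32 - 23)/81 = 52/81

P = 52/81 ≈ 64.20%


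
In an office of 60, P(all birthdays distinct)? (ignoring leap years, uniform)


P(all different) = Π(365-i)/365 for i=0..59
= (365/365)×(364/365)×...×(306/365)
= 0.005877

P ≈ 0.0059 ≈ 0.59%


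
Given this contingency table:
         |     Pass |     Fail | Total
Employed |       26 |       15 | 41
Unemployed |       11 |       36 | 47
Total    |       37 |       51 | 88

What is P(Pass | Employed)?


P(Pass | Employed) = 26/(26+15) = 26/41

P(Pass|Employed) = 26/41 ≈ 63.41%


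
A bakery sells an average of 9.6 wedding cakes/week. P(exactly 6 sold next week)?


Poisson(λ=9.6): P(X=6) = e^(-λ)×λ^k/k!
= e^(-9.6) × 9.6^6 / 6!
≈ 6.772873649e-05 × 782757.789696 / 720 ≈ 0.073632

P(X=6) ≈ 0.073632 ≈ 7.36%


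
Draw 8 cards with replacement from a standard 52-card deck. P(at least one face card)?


P(not a face card) = 40/52 = 10/13
P(none in 8 draws) = (10/13)^8 = 100000000/815730721
P(≥1 face card) = 1 - 100000000/815730721 = 715730721/815730721

P = 715730721/815730721 ≈ 87.74%


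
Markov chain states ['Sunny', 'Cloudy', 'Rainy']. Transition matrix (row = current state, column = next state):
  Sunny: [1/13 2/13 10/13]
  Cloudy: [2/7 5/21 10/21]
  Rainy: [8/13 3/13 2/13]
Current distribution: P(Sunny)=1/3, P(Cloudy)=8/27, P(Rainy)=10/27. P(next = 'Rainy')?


P(next=Rainy) = Σᵢ P(now=i)×P(i→Rainy)
= 1/3×10/13 + 8/27×10/21 + 10/27×2/13
= 10/39 + 80/567 + 20/351 = 3350/7371

P = 3350/7371 ≈ 0.4545


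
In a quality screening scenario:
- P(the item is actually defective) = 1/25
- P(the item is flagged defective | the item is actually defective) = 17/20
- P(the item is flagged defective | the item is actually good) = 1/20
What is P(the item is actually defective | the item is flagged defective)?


Using Bayes' theorem:
P(A|B) = P(B|A)·P(A) / P(B)

P(the item is flagged defective) = 17/20 × 1/25 + 1/20 × 24/25
= 17/500 + 6/125 = 41/500

P(the item is actually defective|the item is flagged defective) = (17/500) / (41/500) = 17/41

P(the item is actually defective|the item is flagged defective) = 17/41 ≈ 41.46%


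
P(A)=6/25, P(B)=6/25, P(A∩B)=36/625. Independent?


P(A)×P(B) = 36/625
P(A∩B) = 36/625
Equal ✓ → Independent

Yes, independent


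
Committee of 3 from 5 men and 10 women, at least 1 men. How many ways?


Count by #men:
  1M,2W: C(5,1)×C(10,2)=225
  2M,1W: C(5,2)×C(10,1)=100
  3M,0W: C(5,3)×C(10,0)=10
Total = 335

335


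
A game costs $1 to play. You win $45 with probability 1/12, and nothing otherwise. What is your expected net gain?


E[gain] = (45-1)×1/12 + (-1)×11/12
= 11/3 - 11/12 = 11/4

Expected net gain = $11/4 ≈ $2.75


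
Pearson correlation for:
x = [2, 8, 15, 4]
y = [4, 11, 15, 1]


n=4, Σx=29, Σy=31, Σxy=325, Σx²=309, Σy²=363
r = (4×325 - 29×31)/√((4×309 - 29²)(4×363 - 31²))
= 401/√(395×491) = 401/√193945 ≈ 401/440.3919 ≈ 0.9106

r ≈ 0.9106


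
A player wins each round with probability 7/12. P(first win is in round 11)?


Geometric: P(X=11) = (1-p)^(k-1)×p = (5/12)^10×7/12 = 68359375/743008370688

P(X=11) = 68359375/743008370688 ≈ 0.01%


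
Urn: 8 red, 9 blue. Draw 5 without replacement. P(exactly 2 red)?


Hypergeometric: C(8,2)×C(9,3)/C(17,5)
= 28×84/6188 = 84/221

P(X=2) = 84/221 ≈ 38.01%


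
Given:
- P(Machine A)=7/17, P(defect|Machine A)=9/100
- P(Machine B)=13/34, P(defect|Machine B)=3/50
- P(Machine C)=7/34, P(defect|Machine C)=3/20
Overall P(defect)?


P(B) = Σ P(B|Aᵢ)×P(Aᵢ)
  9/100×7/17 = 63/1700
  3/50×13/34 = 39/1700
  3/20×7/34 = 21/680
Sum = 309/3400

P(defect) = 309/3400 ≈ 9.09%


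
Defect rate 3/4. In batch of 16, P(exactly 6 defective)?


Binomial: P(X=6) = C(16,6)×p^6×(1-p)^10
= 8008 × 729/4096 × 1/1048576 = 729729/536870912

P(X=6) = 729729/536870912 ≈ 0.14%


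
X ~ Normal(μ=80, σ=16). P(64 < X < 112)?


z₁=(64-80)/16=-1.0, z₂=(112-80)/16=2.0
P = Φ(2.0) - Φ(-1.0) = 0.977250 - 0.158655 = 0.818595 ≈ 0.8186

P(64 < X < 112) ≈ 0.8186


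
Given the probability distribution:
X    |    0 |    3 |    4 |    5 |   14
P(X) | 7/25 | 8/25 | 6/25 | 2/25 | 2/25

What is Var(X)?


E[X] = 86/25
E[X²] = 122/5
Var(X) = E[X²] - (E[X])² = 122/5 - 7396/625 = 7854/625

Var(X) = 7854/625 ≈ 12.5664


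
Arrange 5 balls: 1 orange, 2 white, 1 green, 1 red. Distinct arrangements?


5!/(1!×2!×1!×1!) = 60

60


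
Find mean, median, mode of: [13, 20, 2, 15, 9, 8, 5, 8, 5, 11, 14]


Sorted: [2, 5, 5, 8, 8, 9, 11, 13, 14, 15, 20]
Mean = 110/11 = 10
Median = 9
Freq: {13: 1, 20: 1, 2: 1, 15: 1, 9: 1, 8: 2, 5: 2, 11: 1, 14: 1}
Mode: [5, 8]

Mean=10, Median=9, Mode=[5, 8]


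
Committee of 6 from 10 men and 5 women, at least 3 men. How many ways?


Count by #men:
  3M,3W: C(10,3)×C(5,3)=1200
  4M,2W: C(10,4)×C(5,2)=2100
  5M,1W: C(10,5)×C(5,1)=1260
  6M,0W: C(10,6)×C(5,0)=210
Total = 4770

4770


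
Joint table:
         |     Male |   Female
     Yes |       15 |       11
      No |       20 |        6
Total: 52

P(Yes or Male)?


P(Yes∨Male) = P(Yes) + P(Male) - P(Yes∧Male)
= (26 + 35 - 15)/52 = 46/52 = 23/26

P = 23/26 ≈ 88.46%


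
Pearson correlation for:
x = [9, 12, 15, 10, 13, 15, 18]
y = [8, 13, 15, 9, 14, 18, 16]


n=7, Σx=92, Σy=93, Σxy=1283, Σx²=1268, Σy²=1315
r = (7×1283 - 92×93)/√((7×1268 - 92²)(7×1315 - 93²))
= 425/√(412×556) = 425/√229072 ≈ 425/478.6147 ≈ 0.8880

r ≈ 0.8880


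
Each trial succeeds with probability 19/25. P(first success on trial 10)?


Geometric: P(X=10) = (1-p)^(k-1)×p = (6/25)^9×19/25 = 191476224/95367431640625

P(X=10) = 191476224/95367431640625 ≈ 0.00%


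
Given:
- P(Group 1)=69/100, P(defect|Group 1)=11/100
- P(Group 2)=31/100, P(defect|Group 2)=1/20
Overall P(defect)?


P(B) = Σ P(B|Aᵢ)×P(Aᵢ)
  11/100×69/100 = 759/10000
  1/20×31/100 = 31/2000
Sum = 457/5000

P(defect) = 457/5000 ≈ 9.14%


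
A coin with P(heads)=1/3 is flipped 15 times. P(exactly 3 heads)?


Binomial: P(X=3) = C(15,3)×p^3×(1-p)^12
= 455 × 1/27 × 4096/531441 = 1863680/14348907

P(X=3) = 1863680/14348907 ≈ 12.99%


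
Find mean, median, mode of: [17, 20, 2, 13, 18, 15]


Sorted: [2, 13, 15, 17, 18, 20]
Mean = 85/6
Median = 16
Freq: {17: 1, 20: 1, 2: 1, 13: 1, 18: 1, 15: 1}
Mode: No mode

Mean=85/6, Median=16, Mode=No mode


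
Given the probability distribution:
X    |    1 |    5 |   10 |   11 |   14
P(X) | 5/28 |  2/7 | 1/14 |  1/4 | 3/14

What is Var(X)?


E[X] = 113/14
E[X²] = 607/7
Var(X) = E[X²] - (E[X])² = 607/7 - 12769/196 = 4227/196

Var(X) = 4227/196 ≈ 21.5663


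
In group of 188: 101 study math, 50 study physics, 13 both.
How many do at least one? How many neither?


|A∪B| = 101+50-13 = 138
Neither = 188-138 = 50

At least one: 138; Neither: 50


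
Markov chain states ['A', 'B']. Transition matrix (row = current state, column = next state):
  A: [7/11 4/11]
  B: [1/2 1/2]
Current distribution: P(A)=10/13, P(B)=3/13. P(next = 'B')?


P(next=B) = Σᵢ P(now=i)×P(i→B)
= 10/13×4/11 + 3/13×1/2
= 40/143 + 3/26 = 113/286

P = 113/286 ≈ 0.3951


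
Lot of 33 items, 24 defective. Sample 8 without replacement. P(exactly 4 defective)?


Hypergeometric: C(24,4)×C(9,4)/C(33,8)
= 10626×126/13884156 = 1127/11687

P(X=4) = 1127/11687 ≈ 9.64%


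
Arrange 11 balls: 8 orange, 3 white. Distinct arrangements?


11!/(8!×3!) = 165

165


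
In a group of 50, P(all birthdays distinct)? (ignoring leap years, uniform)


P(all different) = Π(365-i)/365 for i=0..49
= (365/365)×(364/365)×...×(316/365)
= 0.029626

P ≈ 0.0296 ≈ 2.96%


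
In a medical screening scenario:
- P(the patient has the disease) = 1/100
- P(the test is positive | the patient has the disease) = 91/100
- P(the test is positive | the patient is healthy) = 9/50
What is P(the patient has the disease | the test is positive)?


Using Bayes' theorem:
P(A|B) = P(B|A)·P(A) / P(B)

P(the test is positive) = 91/100 × 1/100 + 9/50 × 99/100
= 91/10000 + 891/5000 = 1873/10000

P(the patient has the disease|the test is positive) = (91/10000) / (1873/10000) = 91/1873

P(the patient has the disease|the test is positive) = 91/1873 ≈ 4.86%


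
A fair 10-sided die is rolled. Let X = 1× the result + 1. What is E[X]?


E[die] = (1+10)/2 = 11/2
E[X] = 1×11/2 + 1 = 13/2

E[X] = 13/2


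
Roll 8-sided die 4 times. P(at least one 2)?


P(no 2)^4 = (7/8)^4 = 2401/4096
P(≥1) = 1 - 2401/4096 = 1695/4096

P = 1695/4096 ≈ 41.38%


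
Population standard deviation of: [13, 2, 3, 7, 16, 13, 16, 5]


Mean = 75/8
  (13-75/8)²=841/64
  (2-75/8)²=3481/64
  (3-75/8)²=2601/64
  (7-75/8)²=361/64
  (16-75/8)²=2809/64
  (13-75/8)²=841/64
  (16-75/8)²=2809/64
  (5-75/8)²=1225/64
Σ(x-μ)² = 1871/8
σ² = (1871/8)/8 = 1871/64

σ = √(1871/64) ≈ 5.4069


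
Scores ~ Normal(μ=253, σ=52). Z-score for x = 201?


z = (x - μ)/σ = (201 - 253)/52 = -1.0

z = -1.0


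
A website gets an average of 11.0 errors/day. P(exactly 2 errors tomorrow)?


Poisson(λ=11.0): P(X=2) = e^(-λ)×λ^k/k!
= e^(-11.0) × 11.0^2 / 2!
≈ 1.670170079e-05 × 121 / 2 ≈ 0.001010

P(X=2) ≈ 0.001010 ≈ 0.10%


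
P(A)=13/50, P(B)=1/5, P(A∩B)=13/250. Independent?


P(A)×P(B) = 13/250
P(A∩B) = 13/250
Equal ✓ → Independent

Yes, independent


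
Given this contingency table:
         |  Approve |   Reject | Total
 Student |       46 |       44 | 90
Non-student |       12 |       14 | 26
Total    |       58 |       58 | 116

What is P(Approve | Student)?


P(Approve | Student) = 46/(46+44) = 46/90 = 23/45

P(Approve|Student) = 23/45 ≈ 51.11%


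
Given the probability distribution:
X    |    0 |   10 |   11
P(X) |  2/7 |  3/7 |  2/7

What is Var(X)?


E[X] = 52/7
E[X²] = 542/7
Var(X) = E[X²] - (E[X])² = 542/7 - 2704/49 = 1090/49

Var(X) = 1090/49 ≈ 22.2449


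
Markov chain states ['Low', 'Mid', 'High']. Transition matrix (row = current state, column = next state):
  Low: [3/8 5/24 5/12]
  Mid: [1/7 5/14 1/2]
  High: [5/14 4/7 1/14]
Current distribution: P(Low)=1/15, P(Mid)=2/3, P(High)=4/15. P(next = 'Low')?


P(next=Low) = Σᵢ P(now=i)×P(i→Low)
= 1/15×3/8 + 2/3×1/7 + 4/15×5/14
= 1/40 + 2/21 + 2/21 = 181/840

P = 181/840 ≈ 0.2155


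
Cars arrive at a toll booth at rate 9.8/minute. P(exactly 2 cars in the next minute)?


Poisson(λ=9.8): P(X=2) = e^(-λ)×λ^k/k!
= e^(-9.8) × 9.8^2 / 2!
≈ 5.545159943e-05 × 96.04 / 2 ≈ 0.002663

P(X=2) ≈ 0.002663 ≈ 0.27%


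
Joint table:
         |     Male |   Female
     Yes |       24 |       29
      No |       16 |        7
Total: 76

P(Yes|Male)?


P(Yes|Male) = 24/(24+16) = 24/40 = 3/5

P = 3/5 ≈ 60.00%


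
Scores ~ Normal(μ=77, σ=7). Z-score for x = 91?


z = (x - μ)/σ = (91 - 77)/7 = 2.0

z = 2.0


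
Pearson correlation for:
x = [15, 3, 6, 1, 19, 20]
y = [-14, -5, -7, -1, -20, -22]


n=6, Σx=64, Σy=-69, Σxy=-1088, Σx²=1032, Σy²=1155
r = (6×(-1088) - 64×(-69))/√((6×1032 - 64²)(6×1155 - (-69)²))
= -2112/√(2096×2169) = -2112/√4546224 ≈ -2112/2132.1876 ≈ -0.9905

r ≈ -0.9905


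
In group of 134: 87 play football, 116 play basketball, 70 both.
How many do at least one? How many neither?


|A∪B| = 87+116-70 = 133
Neither = 134-133 = 1

At least one: 133; Neither: 1


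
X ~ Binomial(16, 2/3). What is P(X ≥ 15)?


P(X ≥ 15) = Σ P(X=i) for i=15..16
P(X=15) = 524288/43046721
P(X=16) = 65536/43046721
Sum = 65536/4782969

P(X ≥ 15) = 65536/4782969 ≈ 1.37%


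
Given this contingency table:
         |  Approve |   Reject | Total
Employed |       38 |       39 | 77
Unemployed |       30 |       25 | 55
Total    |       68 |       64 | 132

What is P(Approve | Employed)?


P(Approve | Employed) = 38/(38+39) = 38/77

P(Approve|Employed) = 38/77 ≈ 49.35%


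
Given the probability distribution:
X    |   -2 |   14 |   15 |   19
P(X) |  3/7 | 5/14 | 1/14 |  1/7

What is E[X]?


E[X] = Σ x·P(X=x)
= (-2)×(3/7) + (14)×(5/14) + (15)×(1/14) + (19)×(1/7)
= 111/14

E[X] = 111/14


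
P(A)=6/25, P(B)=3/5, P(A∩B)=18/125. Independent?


P(A)×P(B) = 18/125
P(A∩B) = 18/125
Equal ✓ → Independent

Yes, independent


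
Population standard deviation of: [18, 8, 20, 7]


Mean = 53/4
  (18-53/4)²=361/16
  (8-53/4)²=441/16
  (20-53/4)²=729/16
  (7-53/4)²=625/16
Σ(x-μ)² = 539/4
σ² = (539/4)/4 = 539/16

σ = √(539/16) ≈ 5.8041


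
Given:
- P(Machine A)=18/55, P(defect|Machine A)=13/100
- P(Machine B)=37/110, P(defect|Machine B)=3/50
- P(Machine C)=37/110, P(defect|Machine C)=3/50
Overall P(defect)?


P(B) = Σ P(B|Aᵢ)×P(Aᵢ)
  13/100×18/55 = 117/2750
  3/50×37/110 = 111/5500
  3/50×37/110 = 111/5500
Sum = 114/1375

P(defect) = 114/1375 ≈ 8.29%


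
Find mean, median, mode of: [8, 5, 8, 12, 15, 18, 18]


Sorted: [5, 8, 8, 12, 15, 18, 18]
Mean = 84/7 = 12
Median = 12
Freq: {8: 2, 5: 1, 12: 1, 15: 1, 18: 2}
Mode: [8, 18]

Mean=12, Median=12, Mode=[8, 18]


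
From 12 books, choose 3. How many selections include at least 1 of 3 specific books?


Complement: C(12,3) - C(9,3) = 220 - 84 = 136

136


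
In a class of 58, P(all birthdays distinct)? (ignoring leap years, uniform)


P(all different) = Π(365-i)/365 for i=0..57
= (365/365)×(364/365)×...×(308/365)
= 0.008335

P ≈ 0.0083 ≈ 0.83%


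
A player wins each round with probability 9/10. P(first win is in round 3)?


Geometric: P(X=3) = (1-p)^(k-1)×p = (1/10)^2×9/10 = 9/1000

P(X=3) = 9/1000 ≈ 0.90%


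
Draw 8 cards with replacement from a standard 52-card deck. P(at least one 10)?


P(not a 10) = 48/52 = 12/13
P(none in 8 draws) = (12/13)^8 = 429981696/815730721
P(≥1 10) = 1 - 429981696/815730721 = 385749025/815730721

P = 385749025/815730721 ≈ 47.29%


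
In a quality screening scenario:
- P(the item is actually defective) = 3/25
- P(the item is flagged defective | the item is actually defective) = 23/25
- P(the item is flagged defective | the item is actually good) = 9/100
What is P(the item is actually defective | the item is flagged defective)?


Using Bayes' theorem:
P(A|B) = P(B|A)·P(A) / P(B)

P(the item is flagged defective) = 23/25 × 3/25 + 9/100 × 22/25
= 69/625 + 99/1250 = 237/1250

P(the item is actually defective|the item is flagged defective) = (69/625) / (237/1250) = 46/79

P(the item is actually defective|the item is flagged defective) = 46/79 ≈ 58.23%


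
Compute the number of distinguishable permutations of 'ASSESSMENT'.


Letters: 10, freq: {'A': 1, 'S': 4, 'E': 2, 'M': 1, 'N': 1, 'T': 1}
10!/(1!×4!×2!×1!×1!×1!) = 3628800/48 = 75600

75600


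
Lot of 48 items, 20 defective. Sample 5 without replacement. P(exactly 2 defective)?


Hypergeometric: C(20,2)×C(28,3)/C(48,5)
= 190×3276/1712304 = 8645/23782

P(X=2) = 8645/23782 ≈ 36.35%


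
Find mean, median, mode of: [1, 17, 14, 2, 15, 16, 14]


Sorted: [1, 2, 14, 14, 15, 16, 17]
Mean = 79/7
Median = 14
Freq: {1: 1, 17: 1, 14: 2, 2: 1, 15: 1, 16: 1}
Mode: [14]

Mean=79/7, Median=14, Mode=14


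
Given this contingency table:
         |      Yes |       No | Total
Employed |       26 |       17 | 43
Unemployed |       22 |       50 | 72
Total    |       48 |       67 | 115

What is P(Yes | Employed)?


P(Yes | Employed) = 26/(26+17) = 26/43

P(Yes|Employed) = 26/43 ≈ 60.47%


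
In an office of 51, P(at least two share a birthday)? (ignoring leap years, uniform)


P(all different) = Π(365-i)/365 for i=0..50
= 0.025568
P(match) = 1 - 0.025568 = 0.974432

P ≈ 0.9744 ≈ 97.44%


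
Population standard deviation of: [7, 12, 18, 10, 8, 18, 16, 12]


Mean = 101/8
  (7-101/8)²=2025/64
  (12-101/8)²=25/64
  (18-101/8)²=1849/64
  (10-101/8)²=441/64
  (8-101/8)²=1369/64
  (18-101/8)²=1849/64
  (16-101/8)²=729/64
  (12-101/8)²=25/64
Σ(x-μ)² = 1039/8
σ² = (1039/8)/8 = 1039/64

σ = √(1039/64) ≈ 4.0292


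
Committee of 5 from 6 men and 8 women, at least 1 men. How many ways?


Count by #men:
  1M,4W: C(6,1)×C(8,4)=420
  2M,3W: C(6,2)×C(8,3)=840
  3M,2W: C(6,3)×C(8,2)=560
  4M,1W: C(6,4)×C(8,1)=120
  5M,0W: C(6,5)×C(8,0)=6
Total = 1946

1946


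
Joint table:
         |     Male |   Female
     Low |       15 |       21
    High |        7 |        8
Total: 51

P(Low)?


P(Low) = (15+21)/51 = 36/51 = 12/17

P(Low) = 12/17 ≈ 70.59%


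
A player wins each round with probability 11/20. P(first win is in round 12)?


Geometric: P(X=12) = (1-p)^(k-1)×p = (9/20)^11×11/20 = 345191655699/4096000000000000

P(X=12) = 345191655699/4096000000000000 ≈ 0.01%


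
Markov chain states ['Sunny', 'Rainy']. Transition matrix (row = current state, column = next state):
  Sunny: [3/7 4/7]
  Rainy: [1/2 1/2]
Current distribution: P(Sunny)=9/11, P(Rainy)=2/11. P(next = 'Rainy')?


P(next=Rainy) = Σᵢ P(now=i)×P(i→Rainy)
= 9/11×4/7 + 2/11×1/2
= 36/77 + 1/11 = 43/77

P = 43/77 ≈ 0.5584


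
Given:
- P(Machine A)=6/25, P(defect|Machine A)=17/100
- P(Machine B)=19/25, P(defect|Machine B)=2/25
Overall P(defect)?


P(B) = Σ P(B|Aᵢ)×P(Aᵢ)
  17/100×6/25 = 51/1250
  2/25×19/25 = 38/625
Sum = 127/1250

P(defect) = 127/1250 ≈ 10.16%


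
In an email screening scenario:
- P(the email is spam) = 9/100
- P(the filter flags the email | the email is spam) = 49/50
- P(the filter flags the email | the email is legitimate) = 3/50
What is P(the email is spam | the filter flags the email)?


Using Bayes' theorem:
P(A|B) = P(B|A)·P(A) / P(B)

P(the filter flags the email) = 49/50 × 9/100 + 3/50 × 91/100
= 441/5000 + 273/5000 = 357/2500

P(the email is spam|the filter flags the email) = (441/5000) / (357/2500) = 21/34

P(the email is spam|the filter flags the email) = 21/34 ≈ 61.76%


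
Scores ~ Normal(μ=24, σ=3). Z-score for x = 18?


z = (x - μ)/σ = (18 - 24)/3 = -2.0

z = -2.0


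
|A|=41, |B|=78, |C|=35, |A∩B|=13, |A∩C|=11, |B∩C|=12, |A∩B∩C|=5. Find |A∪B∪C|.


|A∪B∪C| = 41+78+35-13-11-12+5 = 123

|A∪B∪C| = 123


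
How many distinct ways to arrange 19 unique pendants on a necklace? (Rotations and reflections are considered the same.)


Free circular arrangements: rotations and reflections both identified.
(n-1)!/2 = 18!/2 = 6402373705728000/2 = 3201186852864000

3201186852864000


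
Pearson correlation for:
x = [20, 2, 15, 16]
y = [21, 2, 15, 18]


n=4, Σx=53, Σy=56, Σxy=937, Σx²=885, Σy²=994
r = (4×937 - 53×56)/√((4×885 - 53²)(4×994 - 56²))
= 780/√(731×840) = 780/√614040 ≈ 780/783.6070 ≈ 0.9954

r ≈ 0.9954


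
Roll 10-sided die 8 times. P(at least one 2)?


P(no 2)^8 = (9/10)^8 = 43046721/100000000
P(≥1) = 1 - 43046721/100000000 = 56953279/100000000

P = 56953279/100000000 ≈ 56.95%


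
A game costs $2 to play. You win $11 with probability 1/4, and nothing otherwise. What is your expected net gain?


E[gain] = (11-2)×1/4 + (-2)×3/4
= 9/4 - 3/2 = 3/4

Expected net gain = $3/4 ≈ $0.75


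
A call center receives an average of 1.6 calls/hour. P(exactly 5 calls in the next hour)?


Poisson(λ=1.6): P(X=5) = e^(-λ)×λ^k/k!
= e^(-1.6) × 1.6^5 / 5!
≈ 0.201896518 × 10.48576 / 120 ≈ 0.017642

P(X=5) ≈ 0.017642 ≈ 1.76%


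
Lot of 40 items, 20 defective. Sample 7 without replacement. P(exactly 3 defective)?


Hypergeometric: C(20,3)×C(20,4)/C(40,7)
= 1140×4845/18643560 = 285/962

P(X=3) = 285/962 ≈ 29.63%


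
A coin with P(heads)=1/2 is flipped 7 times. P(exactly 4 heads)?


Binomial: P(X=4) = C(7,4)×p^4×(1-p)^3
= 35 × 1/16 × 1/8 = 35/128

P(X=4) = 35/128 ≈ 27.34%


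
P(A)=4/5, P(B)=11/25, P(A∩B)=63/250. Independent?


P(A)×P(B) = 44/125
P(A∩B) = 63/250
Not equal → NOT independent

No, not independent


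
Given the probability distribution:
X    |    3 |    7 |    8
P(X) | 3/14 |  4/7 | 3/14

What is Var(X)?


E[X] = 89/14
E[X²] = 611/14
Var(X) = E[X²] - (E[X])² = 611/14 - 7921/196 = 633/196

Var(X) = 633/196 ≈ 3.2296


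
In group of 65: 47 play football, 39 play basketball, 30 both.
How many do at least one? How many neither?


|A∪B| = 47+39-30 = 56
Neither = 65-56 = 9

At least one: 56; Neither: 9


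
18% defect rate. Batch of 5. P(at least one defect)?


P(all good) = (41/50)^5 = 115856201/312500000
P(≥1 defect) = 196643799/312500000

P = 196643799/312500000 ≈ 62.93%


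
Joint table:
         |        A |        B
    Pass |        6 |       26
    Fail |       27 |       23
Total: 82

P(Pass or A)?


P(Pass∨A) = P(Pass) + P(A) - P(Pass∧A)
= (32 + 33 - 6)/82 = 59/82

P = 59/82 ≈ 71.95%


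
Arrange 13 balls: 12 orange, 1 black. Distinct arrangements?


13!/(12!×1!) = 13

13


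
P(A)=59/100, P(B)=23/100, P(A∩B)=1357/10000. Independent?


P(A)×P(B) = 1357/10000
P(A∩B) = 1357/10000
Equal ✓ → Independent

Yes, independent


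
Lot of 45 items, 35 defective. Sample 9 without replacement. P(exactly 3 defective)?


Hypergeometric: C(35,3)×C(10,6)/C(45,9)
= 6545×210/886163135 = 24990/16112057

P(X=3) = 24990/16112057 ≈ 0.16%


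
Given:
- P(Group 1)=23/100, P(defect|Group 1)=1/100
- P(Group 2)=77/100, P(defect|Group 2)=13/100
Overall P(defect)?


P(B) = Σ P(B|Aᵢ)×P(Aᵢ)
  1/100×23/100 = 23/10000
  13/100×77/100 = 1001/10000
Sum = 64/625

P(defect) = 64/625 ≈ 10.24%


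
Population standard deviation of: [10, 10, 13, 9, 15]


Mean = 57/5
  (10-57/5)²=49/25
  (10-57/5)²=49/25
  (13-57/5)²=64/25
  (9-57/5)²=144/25
  (15-57/5)²=324/25
Σ(x-μ)² = 126/5
σ² = (126/5)/5 = 126/25

σ = √(126/25) ≈ 2.2450


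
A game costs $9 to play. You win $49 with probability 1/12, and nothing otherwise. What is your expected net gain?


E[gain] = (49-9)×1/12 + (-9)×11/12
= 10/3 - 33/4 = -59/12

Expected net gain = $-59/12 ≈ $-4.92


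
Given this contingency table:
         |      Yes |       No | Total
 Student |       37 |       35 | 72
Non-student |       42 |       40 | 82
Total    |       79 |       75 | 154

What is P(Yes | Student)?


P(Yes | Student) = 37/(37+35) = 37/72

P(Yes|Student) = 37/72 ≈ 51.39%


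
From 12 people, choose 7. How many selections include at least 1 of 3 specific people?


Complement: C(12,7) - C(9,7) = 792 - 36 = 756

756


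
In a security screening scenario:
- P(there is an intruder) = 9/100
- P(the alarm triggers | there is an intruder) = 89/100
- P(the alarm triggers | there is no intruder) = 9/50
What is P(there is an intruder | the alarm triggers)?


Using Bayes' theorem:
P(A|B) = P(B|A)·P(A) / P(B)

P(the alarm triggers) = 89/100 × 9/100 + 9/50 × 91/100
= 801/10000 + 819/5000 = 2439/10000

P(there is an intruder|the alarm triggers) = (801/10000) / (2439/10000) = 89/271

P(there is an intruder|the alarm triggers) = 89/271 ≈ 32.84%


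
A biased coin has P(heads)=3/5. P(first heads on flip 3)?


Geometric: P(X=3) = (1-p)^(k-1)×p = (2/5)^2×3/5 = 12/125

P(X=3) = 12/125 ≈ 9.60%


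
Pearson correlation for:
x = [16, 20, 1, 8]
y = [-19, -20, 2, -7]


n=4, Σx=45, Σy=-44, Σxy=-758, Σx²=721, Σy²=814
r = (4×(-758) - 45×(-44))/√((4×721 - 45²)(4×814 - (-44)²))
= -1052/√(859×1320) = -1052/√1133880 ≈ -1052/1064.8380 ≈ -0.9879

r ≈ -0.9879


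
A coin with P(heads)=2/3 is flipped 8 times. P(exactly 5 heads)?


Binomial: P(X=5) = C(8,5)×p^5×(1-p)^3
= 56 × 32/243 × 1/27 = 1792/6561

P(X=5) = 1792/6561 ≈ 27.31%


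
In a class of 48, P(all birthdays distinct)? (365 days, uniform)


P(all different) = Π(365-i)/365 for i=0..47
= (365/365)×(364/365)×...×(318/365)
= 0.039402

P ≈ 0.0394 ≈ 3.94%


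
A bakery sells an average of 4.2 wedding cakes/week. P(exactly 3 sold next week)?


Poisson(λ=4.2): P(X=3) = e^(-λ)×λ^k/k!
= e^(-4.2) × 4.2^3 / 3!
≈ 0.01499557682 × 74.088 / 6 ≈ 0.185165

P(X=3) ≈ 0.185165 ≈ 18.52%


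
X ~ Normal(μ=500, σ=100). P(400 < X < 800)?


z₁=(400-500)/100=-1.0, z₂=(800-500)/100=3.0
P = Φ(3.0) - Φ(-1.0) = 0.998650 - 0.158655 = 0.839995 ≈ 0.8400

P(400 < X < 800) ≈ 0.8400


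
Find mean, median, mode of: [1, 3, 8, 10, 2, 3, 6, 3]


Sorted: [1, 2, 3, 3, 3, 6, 8, 10]
Mean = 36/8 = 9/2
Median = 3
Freq: {1: 1, 3: 3, 8: 1, 10: 1, 2: 1, 6: 1}
Mode: [3]

Mean=9/2, Median=3, Mode=3


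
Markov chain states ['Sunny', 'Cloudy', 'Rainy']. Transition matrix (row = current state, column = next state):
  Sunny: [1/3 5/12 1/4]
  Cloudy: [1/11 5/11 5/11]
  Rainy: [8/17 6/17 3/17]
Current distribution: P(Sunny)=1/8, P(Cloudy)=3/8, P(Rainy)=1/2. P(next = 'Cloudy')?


P(next=Cloudy) = Σᵢ P(now=i)×P(i→Cloudy)
= 1/8×5/12 + 3/8×5/11 + 1/2×6/17
= 5/96 + 15/88 + 3/17 = 7163/17952

P = 7163/17952 ≈ 0.3990


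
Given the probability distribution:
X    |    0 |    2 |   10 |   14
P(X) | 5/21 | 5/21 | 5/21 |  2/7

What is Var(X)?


E[X] = 48/7
E[X²] = 1696/21
Var(X) = E[X²] - (E[X])² = 1696/21 - 2304/49 = 4960/147

Var(X) = 4960/147 ≈ 33.7415


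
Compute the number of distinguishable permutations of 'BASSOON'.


Letters: 7, freq: {'B': 1, 'A': 1, 'S': 2, 'O': 2, 'N': 1}
7!/(1!×1!×2!×2!×1!) = 5040/4 = 1260

1260


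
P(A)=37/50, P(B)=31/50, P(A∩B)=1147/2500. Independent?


P(A)×P(B) = 1147/2500
P(A∩B) = 1147/2500
Equal ✓ → Independent

Yes, independent


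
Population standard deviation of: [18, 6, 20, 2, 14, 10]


Mean = 70/6 = 35/3
  (18-35/3)²=361/9
  (6-35/3)²=289/9
  (20-35/3)²=625/9
  (2-35/3)²=841/9
  (14-35/3)²=49/9
  (10-35/3)²=25/9
Σ(x-μ)² = 730/3
σ² = (730/3)/6 = 365/9

σ = √(365/9) ≈ 6.3683


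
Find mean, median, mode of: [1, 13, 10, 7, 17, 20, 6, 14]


Sorted: [1, 6, 7, 10, 13, 14, 17, 20]
Mean = 88/8 = 11
Median = 23/2
Freq: {1: 1, 13: 1, 10: 1, 7: 1, 17: 1, 20: 1, 6: 1, 14: 1}
Mode: No mode

Mean=11, Median=23/2, Mode=No mode


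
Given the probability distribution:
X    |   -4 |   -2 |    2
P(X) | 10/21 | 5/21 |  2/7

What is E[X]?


E[X] = Σ x·P(X=x)
= (-4)×(10/21) + (-2)×(5/21) + (2)×(2/7)
= -38/21

E[X] = -38/21


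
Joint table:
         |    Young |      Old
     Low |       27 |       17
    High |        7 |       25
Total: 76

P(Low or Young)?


P(Low∨Young) = P(Low) + P(Young) - P(Low∧Young)
= (44 + 34 - 27)/76 = 51/76

P = 51/76 ≈ 67.11%


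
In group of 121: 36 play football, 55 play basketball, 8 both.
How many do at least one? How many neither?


|A∪B| = 36+55-8 = 83
Neither = 121-83 = 38

At least one: 83; Neither: 38


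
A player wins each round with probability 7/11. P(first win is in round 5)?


Geometric: P(X=5) = (1-p)^(k-1)×p = (4/11)^4×7/11 = 1792/161051

P(X=5) = 1792/161051 ≈ 1.11%


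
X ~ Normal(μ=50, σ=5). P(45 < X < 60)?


z₁=(45-50)/5=-1.0, z₂=(60-50)/5=2.0
P = Φ(2.0) - Φ(-1.0) = 0.977250 - 0.158655 = 0.818595 ≈ 0.8186

P(45 < X < 60) ≈ 0.8186


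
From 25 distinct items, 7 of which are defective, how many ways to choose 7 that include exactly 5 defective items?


Choose 5 of the 7 defective items and 2 of the other 18 items:
C(7,5)×C(18,2) = 21×153 = 3213

3213


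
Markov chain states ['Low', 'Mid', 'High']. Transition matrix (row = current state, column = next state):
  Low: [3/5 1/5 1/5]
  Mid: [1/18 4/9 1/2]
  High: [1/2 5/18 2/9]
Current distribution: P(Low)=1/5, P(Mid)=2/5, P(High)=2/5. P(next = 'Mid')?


P(next=Mid) = Σᵢ P(now=i)×P(i→Mid)
= 1/5×1/5 + 2/5×4/9 + 2/5×5/18
= 1/25 + 8/45 + 1/9 = 74/225

P = 74/225 ≈ 0.3289


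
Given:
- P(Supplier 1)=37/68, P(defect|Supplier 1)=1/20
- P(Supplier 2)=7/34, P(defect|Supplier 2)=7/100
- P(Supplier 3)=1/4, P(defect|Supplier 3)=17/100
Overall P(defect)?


P(B) = Σ P(B|Aᵢ)×P(Aᵢ)
  1/20×37/68 = 37/1360
  7/100×7/34 = 49/3400
  17/100×1/4 = 17/400
Sum = 143/1700

P(defect) = 143/1700 ≈ 8.41%


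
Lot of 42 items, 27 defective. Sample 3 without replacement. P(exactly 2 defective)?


Hypergeometric: C(27,2)×C(15,1)/C(42,3)
= 351×15/11480 = 1053/2296

P(X=2) = 1053/2296 ≈ 45.86%


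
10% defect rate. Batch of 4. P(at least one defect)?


P(all good) = (9/10)^4 = 6561/10000
P(≥1 defect) = 3439/10000

P = 3439/10000 ≈ 34.39%


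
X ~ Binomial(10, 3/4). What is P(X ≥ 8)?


P(X ≥ 8) = Σ P(X=i) for i=8..10
P(X=8) = 295245/1048576
P(X=9) = 98415/524288
P(X=10) = 59049/1048576
Sum = 137781/262144

P(X ≥ 8) = 137781/262144 ≈ 52.56%


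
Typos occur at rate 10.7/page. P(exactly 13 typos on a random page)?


Poisson(λ=10.7): P(X=13) = e^(-λ)×λ^k/k!
= e^(-10.7) × 10.7^13 / 13!
≈ 2.254493791e-05 × 2.40984500019e+13 / 6227020800 ≈ 0.087248

P(X=13) ≈ 0.087248 ≈ 8.72%


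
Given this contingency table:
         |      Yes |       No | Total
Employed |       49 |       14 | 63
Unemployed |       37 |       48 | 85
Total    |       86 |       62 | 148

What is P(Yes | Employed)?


P(Yes | Employed) = 49/(49+14) = 49/63 = 7/9

P(Yes|Employed) = 7/9 ≈ 77.78%


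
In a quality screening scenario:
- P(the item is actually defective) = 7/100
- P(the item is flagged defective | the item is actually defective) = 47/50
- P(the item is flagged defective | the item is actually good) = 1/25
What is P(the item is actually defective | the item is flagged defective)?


Using Bayes' theorem:
P(A|B) = P(B|A)·P(A) / P(B)

P(the item is flagged defective) = 47/50 × 7/100 + 1/25 × 93/100
= 329/5000 + 93/2500 = 103/1000

P(the item is actually defective|the item is flagged defective) = (329/5000) / (103/1000) = 329/515

P(the item is actually defective|the item is flagged defective) = 329/515 ≈ 63.88%
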